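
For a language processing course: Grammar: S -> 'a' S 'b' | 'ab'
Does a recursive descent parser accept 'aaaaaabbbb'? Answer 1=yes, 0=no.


Grammar accepts strings of the form a^n b^n (n >= 1)
Word: 'aaaaaabbbb'
Counting: 6 a's and 4 b's
Check: 6 == 4? No
Mismatch: a-count != b-count
Rejected

0


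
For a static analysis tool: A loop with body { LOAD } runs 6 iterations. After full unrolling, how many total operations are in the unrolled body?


Loop body operations: LOAD (1 op per iteration)
Unrolling 6 iterations:
  Iteration 1: LOAD (1 ops)
  Iteration 2: LOAD (1 ops)
  Iteration 3: LOAD (1 ops)
  Iteration 4: LOAD (1 ops)
  Iteration 5: LOAD (1 ops)
  Iteration 6: LOAD (1 ops)
Total: 6 iterations * 1 ops/iter = 6 operations

6


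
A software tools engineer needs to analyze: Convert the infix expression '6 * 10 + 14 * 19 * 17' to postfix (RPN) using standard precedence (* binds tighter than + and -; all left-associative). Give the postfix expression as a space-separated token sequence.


Applying the shunting-yard algorithm:
  Operand 6 -> output
  Push '*' onto operator stack -> op-stack: [*]
  Operand 10 -> output
  See '+' (prec 1); top '*' (prec 2) >= it -> pop '*' to output
  Push '+' onto operator stack -> op-stack: [+]
  Operand 14 -> output
  Push '*' onto operator stack -> op-stack: [+, *]
  Operand 19 -> output
  See '*' (prec 2); top '*' (prec 2) >= it -> pop '*' to output
  Push '*' onto operator stack -> op-stack: [+, *]
  Operand 17 -> output
  End of input: pop '*' to output
  End of input: pop '+' to output
Postfix result: 6 10 * 14 19 * 17 * +

6 10 * 14 19 * 17 * +


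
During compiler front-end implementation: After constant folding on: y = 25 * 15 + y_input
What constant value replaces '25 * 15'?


Identifying constant sub-expression:
  Original: y = 25 * 15 + y_input
  25 and 15 are both compile-time constants
  Evaluating: 25 * 15 = 375
  After folding: y = 375 + y_input

375


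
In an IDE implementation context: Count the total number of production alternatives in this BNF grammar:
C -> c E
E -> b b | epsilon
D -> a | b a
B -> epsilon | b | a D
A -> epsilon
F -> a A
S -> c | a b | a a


Counting alternatives per rule:
  C: 1 alternative(s)
  E: 2 alternative(s)
  D: 2 alternative(s)
  B: 3 alternative(s)
  A: 1 alternative(s)
  F: 1 alternative(s)
  S: 3 alternative(s)
Sum: 1 + 2 + 2 + 3 + 1 + 1 + 3 = 13

13


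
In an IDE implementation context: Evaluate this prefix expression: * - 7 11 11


Parsing prefix expression: * - 7 11 11
Step 1: Innermost operation '- 7 11'
  7 - 11 = -4
Step 2: Outer operation '* [-4] 11'
  -4 * 11 = -44

-44


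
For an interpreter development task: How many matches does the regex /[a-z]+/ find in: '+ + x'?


Pattern: /[a-z]+/ (identifiers)
Input: '+ + x'
Scanning for matches:
  Match 1: 'x'
Total matches: 1

1


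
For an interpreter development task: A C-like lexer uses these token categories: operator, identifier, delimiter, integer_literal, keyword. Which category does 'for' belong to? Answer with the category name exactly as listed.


Token: 'for'
Checking categories:
  identifier: no
  integer_literal: no
  operator: no
  keyword: YES
  delimiter: no
Category: keyword

keyword


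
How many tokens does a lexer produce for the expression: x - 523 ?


Scanning 'x - 523'
Token 1: 'x' -> identifier
Token 2: '-' -> operator
Token 3: '523' -> integer_literal
Total tokens: 3

3


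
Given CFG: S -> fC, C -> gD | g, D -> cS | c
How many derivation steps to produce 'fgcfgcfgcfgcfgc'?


Grammar: S -> fC, C -> gD | g, D -> cS | c
Deriving 'fgcfgcfgcfgcfgc':
Step 1: S -> fC => fC
Step 2: C -> gD => fgD
Step 3: D -> cS => fgcS
Step 4: S -> fC => fgcfC
Step 5: C -> gD => fgcfgD
Step 6: D -> cS => fgcfgcS
Step 7: S -> fC => fgcfgcfC
Step 8: C -> gD => fgcfgcfgD
Step 9: D -> cS => fgcfgcfgcS
Step 10: S -> fC => fgcfgcfgcfC
Step 11: C -> gD => fgcfgcfgcfgD
Step 12: D -> cS => fgcfgcfgcfgcS
Step 13: S -> fC => fgcfgcfgcfgcfC
Step 14: C -> gD => fgcfgcfgcfgcfgD
Step 15: D -> c => fgcfgcfgcfgcfgc
Total derivation steps: 15

15


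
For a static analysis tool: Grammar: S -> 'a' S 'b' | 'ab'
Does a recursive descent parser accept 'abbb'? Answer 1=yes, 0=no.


Grammar accepts strings of the form a^n b^n (n >= 1)
Word: 'abbb'
Counting: 1 a's and 3 b's
Check: 1 == 3? No
Mismatch: a-count != b-count
Rejected

0


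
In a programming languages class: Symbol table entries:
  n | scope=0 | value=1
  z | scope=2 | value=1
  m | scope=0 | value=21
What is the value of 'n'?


Searching symbol table for 'n':
  n | scope=0 | value=1 <- MATCH
  z | scope=2 | value=1
  m | scope=0 | value=21
Found 'n' at scope 0 with value 1

1


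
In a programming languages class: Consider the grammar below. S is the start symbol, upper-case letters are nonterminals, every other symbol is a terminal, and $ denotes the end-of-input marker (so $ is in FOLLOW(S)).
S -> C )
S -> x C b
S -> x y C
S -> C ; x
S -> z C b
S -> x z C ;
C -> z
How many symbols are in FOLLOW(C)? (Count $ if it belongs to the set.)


S is the start symbol and does not occur in any rule body, so FOLLOW(S) = {$}.
Examining every occurrence of C in a rule body:
  S -> C ) : C is followed by terminal ')' -> add ')'
  S -> x C b : C is followed by terminal 'b' -> add 'b'
  S -> x y C : C is at the right end -> add FOLLOW(S) = {$}
  S -> C ; x : C is followed by terminal ';' -> add ';'
  S -> z C b : C is followed by terminal 'b' -> add 'b' (already in the set)
  S -> x z C ; : C is followed by terminal ';' -> add ';' (already in the set)
  C -> z : C does not occur in the body -> contributes nothing
FOLLOW(C) = {), ;, b, $}
Count: 4

4


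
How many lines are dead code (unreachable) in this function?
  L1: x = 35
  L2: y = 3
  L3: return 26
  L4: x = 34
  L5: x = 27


Analyzing control flow:
  L1: reachable (before return)
  L2: reachable (before return)
  L3: reachable (return statement)
  L4: DEAD (after return at L3)
  L5: DEAD (after return at L3)
Return at L3, total lines = 5
Dead lines: L4 through L5
Count: 2

2


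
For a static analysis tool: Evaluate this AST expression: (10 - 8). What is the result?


Expression: (10 - 8)
Evaluating step by step:
  10 - 8 = 2
Result: 2

2


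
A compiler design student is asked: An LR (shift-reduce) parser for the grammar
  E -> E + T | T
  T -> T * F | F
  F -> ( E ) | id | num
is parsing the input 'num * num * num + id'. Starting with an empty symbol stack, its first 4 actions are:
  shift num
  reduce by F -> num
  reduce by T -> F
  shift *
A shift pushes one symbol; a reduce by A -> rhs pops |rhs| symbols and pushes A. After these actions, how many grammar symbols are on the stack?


Tracking the symbol stack through each action:
  Action 1: shift 'num' : push -> stack = [num] (size 1)
  Action 2: reduce by F -> num : pop 1, push F -> stack = [F] (size 1)
  Action 3: reduce by T -> F : pop 1, push T -> stack = [T] (size 1)
  Action 4: shift '*' : push -> stack = [T, *] (size 2)
Final stack size: 2

2


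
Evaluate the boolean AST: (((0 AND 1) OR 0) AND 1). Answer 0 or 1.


Step 1: Evaluate inner node
  0 AND 1 = 0
Step 2: Evaluate next node
  0 OR 0 = 0
Step 3: Evaluate root node
  0 AND 1 = 0

0


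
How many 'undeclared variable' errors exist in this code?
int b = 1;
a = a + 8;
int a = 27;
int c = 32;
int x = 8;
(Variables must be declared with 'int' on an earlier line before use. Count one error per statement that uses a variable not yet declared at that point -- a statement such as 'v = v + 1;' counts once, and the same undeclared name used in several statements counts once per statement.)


Scanning code line by line:
  Line 1: declare 'b' -> declared = ['b']
  Line 2: use 'a' -> ERROR (undeclared)
  Line 3: declare 'a' -> declared = ['a', 'b']
  Line 4: declare 'c' -> declared = ['a', 'b', 'c']
  Line 5: declare 'x' -> declared = ['a', 'b', 'c', 'x']
Total undeclared variable errors: 1

1


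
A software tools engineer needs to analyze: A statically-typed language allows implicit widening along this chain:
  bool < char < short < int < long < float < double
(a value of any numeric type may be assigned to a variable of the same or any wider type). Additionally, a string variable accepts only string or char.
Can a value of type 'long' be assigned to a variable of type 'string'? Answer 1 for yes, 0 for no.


Target variable type: string
Source value type: long
Rule: string accepts only {string, char}
  source 'long' in {string, char}? No
Result: 0

0


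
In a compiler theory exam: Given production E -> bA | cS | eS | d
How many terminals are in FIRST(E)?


Production: E -> bA | cS | eS | d
Examining each alternative for leading terminals:
  E -> bA : first terminal = 'b'
  E -> cS : first terminal = 'c'
  E -> eS : first terminal = 'e'
  E -> d : first terminal = 'd'
FIRST(E) = {b, c, d, e}
Count: 4

4


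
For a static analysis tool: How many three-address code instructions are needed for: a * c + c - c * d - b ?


Expression: a * c + c - c * d - b
Generating three-address code (respecting * over +/- precedence):
  Instruction 1: t1 = a * c
  Instruction 2: t2 = c * d
  Instruction 3: t3 = t1 + c
  Instruction 4: t4 = t3 - t2
  Instruction 5: t5 = t4 - b
Total instructions: 5

5


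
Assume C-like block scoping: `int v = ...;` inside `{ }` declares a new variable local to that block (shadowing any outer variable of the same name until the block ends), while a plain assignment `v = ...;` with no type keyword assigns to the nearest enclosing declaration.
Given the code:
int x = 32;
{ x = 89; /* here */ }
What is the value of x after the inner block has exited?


Analyzing scoping rules:
Outer scope: declares x = 32
Inner block: 'x = 89;' has no type keyword, so it is an assignment to the outer x (no shadowing)
The assignment changed the outer variable itself, so the new value persists after the block -> 89
Result: 89

89


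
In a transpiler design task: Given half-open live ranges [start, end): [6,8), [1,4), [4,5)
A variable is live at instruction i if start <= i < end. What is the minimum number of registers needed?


Live ranges:
  Var0: [6, 8)
  Var1: [1, 4)
  Var2: [4, 5)
Sweep-line events (position, delta, active):
  pos=1 start -> active=1
  pos=4 end -> active=0
  pos=4 start -> active=1
  pos=5 end -> active=0
  pos=6 start -> active=1
  pos=8 end -> active=0
Maximum simultaneous active: 1
Minimum registers needed: 1

1


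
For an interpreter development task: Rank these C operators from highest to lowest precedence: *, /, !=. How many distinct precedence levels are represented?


Looking up precedence for each operator:
  * -> precedence 6
  / -> precedence 6
  != -> precedence 3
Sorted highest to lowest: *, /, !=
Distinct precedence values: [6, 3]
Number of distinct levels: 2

2


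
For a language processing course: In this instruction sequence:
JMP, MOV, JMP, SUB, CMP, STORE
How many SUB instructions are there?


Scanning instruction sequence for SUB:
  Position 1: JMP
  Position 2: MOV
  Position 3: JMP
  Position 4: SUB <- MATCH
  Position 5: CMP
  Position 6: STORE
Matches at positions: [4]
Total SUB count: 1

1


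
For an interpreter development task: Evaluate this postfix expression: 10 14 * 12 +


Processing tokens left to right:
Push 10, Push 14
Pop 10 and 14, compute 10 * 14 = 140, push 140
Push 12
Pop 140 and 12, compute 140 + 12 = 152, push 152
Stack result: 152

152


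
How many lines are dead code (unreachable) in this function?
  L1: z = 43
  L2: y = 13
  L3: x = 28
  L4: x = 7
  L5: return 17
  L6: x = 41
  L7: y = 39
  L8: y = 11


Analyzing control flow:
  L1: reachable (before return)
  L2: reachable (before return)
  L3: reachable (before return)
  L4: reachable (before return)
  L5: reachable (return statement)
  L6: DEAD (after return at L5)
  L7: DEAD (after return at L5)
  L8: DEAD (after return at L5)
Return at L5, total lines = 8
Dead lines: L6 through L8
Count: 3

3


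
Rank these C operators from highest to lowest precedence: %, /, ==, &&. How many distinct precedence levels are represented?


Looking up precedence for each operator:
  % -> precedence 6
  / -> precedence 6
  == -> precedence 3
  && -> precedence 2
Sorted highest to lowest: %, /, ==, &&
Distinct precedence values: [6, 3, 2]
Number of distinct levels: 3

3


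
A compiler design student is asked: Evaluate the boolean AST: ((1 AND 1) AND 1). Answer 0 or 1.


Step 1: Evaluate inner node
  1 AND 1 = 1
Step 2: Evaluate root node
  1 AND 1 = 1

1


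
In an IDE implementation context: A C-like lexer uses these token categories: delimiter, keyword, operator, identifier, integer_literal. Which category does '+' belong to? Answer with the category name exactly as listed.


Token: '+'
Checking categories:
  identifier: no
  integer_literal: no
  operator: YES
  keyword: no
  delimiter: no
Category: operator

operator


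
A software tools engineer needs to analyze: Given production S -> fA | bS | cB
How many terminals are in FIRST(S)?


Production: S -> fA | bS | cB
Examining each alternative for leading terminals:
  S -> fA : first terminal = 'f'
  S -> bS : first terminal = 'b'
  S -> cB : first terminal = 'c'
FIRST(S) = {b, c, f}
Count: 3

3


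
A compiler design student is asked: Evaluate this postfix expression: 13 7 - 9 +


Processing tokens left to right:
Push 13, Push 7
Pop 13 and 7, compute 13 - 7 = 6, push 6
Push 9
Pop 6 and 9, compute 6 + 9 = 15, push 15
Stack result: 15

15


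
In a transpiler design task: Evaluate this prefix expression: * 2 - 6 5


Parsing prefix expression: * 2 - 6 5
Step 1: Innermost operation '- 6 5'
  6 - 5 = 1
Step 2: Outer operation '* 2 [1]'
  2 * 1 = 2

2


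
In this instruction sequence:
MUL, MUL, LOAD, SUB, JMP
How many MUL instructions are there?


Scanning instruction sequence for MUL:
  Position 1: MUL <- MATCH
  Position 2: MUL <- MATCH
  Position 3: LOAD
  Position 4: SUB
  Position 5: JMP
Matches at positions: [1, 2]
Total MUL count: 2

2


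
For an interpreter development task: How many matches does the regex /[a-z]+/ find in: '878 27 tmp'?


Pattern: /[a-z]+/ (identifiers)
Input: '878 27 tmp'
Scanning for matches:
  Match 1: 'tmp'
Total matches: 1

1


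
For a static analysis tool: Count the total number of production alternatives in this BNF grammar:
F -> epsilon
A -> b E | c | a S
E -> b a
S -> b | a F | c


Counting alternatives per rule:
  F: 1 alternative(s)
  A: 3 alternative(s)
  E: 1 alternative(s)
  S: 3 alternative(s)
Sum: 1 + 3 + 1 + 3 = 8

8


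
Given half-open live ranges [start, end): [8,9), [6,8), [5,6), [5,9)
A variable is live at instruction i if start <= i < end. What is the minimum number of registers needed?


Live ranges:
  Var0: [8, 9)
  Var1: [6, 8)
  Var2: [5, 6)
  Var3: [5, 9)
Sweep-line events (position, delta, active):
  pos=5 start -> active=1
  pos=5 start -> active=2
  pos=6 end -> active=1
  pos=6 start -> active=2
  pos=8 end -> active=1
  pos=8 start -> active=2
  pos=9 end -> active=1
  pos=9 end -> active=0
Maximum simultaneous active: 2
Minimum registers needed: 2

2


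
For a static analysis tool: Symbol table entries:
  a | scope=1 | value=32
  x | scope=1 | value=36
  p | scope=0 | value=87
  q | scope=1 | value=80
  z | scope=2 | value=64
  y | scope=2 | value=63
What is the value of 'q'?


Searching symbol table for 'q':
  a | scope=1 | value=32
  x | scope=1 | value=36
  p | scope=0 | value=87
  q | scope=1 | value=80 <- MATCH
  z | scope=2 | value=64
  y | scope=2 | value=63
Found 'q' at scope 1 with value 80

80


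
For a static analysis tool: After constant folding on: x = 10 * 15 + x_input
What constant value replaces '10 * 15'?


Identifying constant sub-expression:
  Original: x = 10 * 15 + x_input
  10 and 15 are both compile-time constants
  Evaluating: 10 * 15 = 150
  After folding: x = 150 + x_input

150


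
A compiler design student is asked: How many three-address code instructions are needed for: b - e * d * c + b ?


Expression: b - e * d * c + b
Generating three-address code (respecting * over +/- precedence):
  Instruction 1: t1 = e * d
  Instruction 2: t2 = t1 * c
  Instruction 3: t3 = b - t2
  Instruction 4: t4 = t3 + b
Total instructions: 4

4


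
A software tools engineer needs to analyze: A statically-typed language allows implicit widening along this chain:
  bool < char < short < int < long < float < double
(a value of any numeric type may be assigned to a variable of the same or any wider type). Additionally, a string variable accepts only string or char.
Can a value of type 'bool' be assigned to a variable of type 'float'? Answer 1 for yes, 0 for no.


Target variable type: float
Source value type: bool
Numeric ranks: bool=0, float=5
Widening allowed iff rank(source) <= rank(target): 0 <= 5? Yes
Result: 1

1


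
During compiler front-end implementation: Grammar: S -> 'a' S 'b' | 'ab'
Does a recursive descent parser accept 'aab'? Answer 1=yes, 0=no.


Grammar accepts strings of the form a^n b^n (n >= 1)
Word: 'aab'
Counting: 2 a's and 1 b's
Check: 2 == 1? No
Mismatch: a-count != b-count
Rejected

0


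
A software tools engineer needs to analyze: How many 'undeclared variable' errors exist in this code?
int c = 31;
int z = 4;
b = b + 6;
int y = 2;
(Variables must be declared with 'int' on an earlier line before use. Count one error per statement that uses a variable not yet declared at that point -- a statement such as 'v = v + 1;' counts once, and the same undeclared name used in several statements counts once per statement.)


Scanning code line by line:
  Line 1: declare 'c' -> declared = ['c']
  Line 2: declare 'z' -> declared = ['c', 'z']
  Line 3: use 'b' -> ERROR (undeclared)
  Line 4: declare 'y' -> declared = ['c', 'y', 'z']
Total undeclared variable errors: 1

1


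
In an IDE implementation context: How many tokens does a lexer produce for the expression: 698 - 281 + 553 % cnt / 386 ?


Scanning '698 - 281 + 553 % cnt / 386'
Token 1: '698' -> integer_literal
Token 2: '-' -> operator
Token 3: '281' -> integer_literal
Token 4: '+' -> operator
Token 5: '553' -> integer_literal
Token 6: '%' -> operator
Token 7: 'cnt' -> identifier
Token 8: '/' -> operator
Token 9: '386' -> integer_literal
Total tokens: 9

9


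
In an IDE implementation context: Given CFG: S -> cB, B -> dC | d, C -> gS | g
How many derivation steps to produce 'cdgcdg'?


Grammar: S -> cB, B -> dC | d, C -> gS | g
Deriving 'cdgcdg':
Step 1: S -> cB => cB
Step 2: B -> dC => cdC
Step 3: C -> gS => cdgS
Step 4: S -> cB => cdgcB
Step 5: B -> dC => cdgcdC
Step 6: C -> g => cdgcdg
Total derivation steps: 6

6


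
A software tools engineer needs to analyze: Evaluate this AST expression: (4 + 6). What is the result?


Expression: (4 + 6)
Evaluating step by step:
  4 + 6 = 10
Result: 10

10


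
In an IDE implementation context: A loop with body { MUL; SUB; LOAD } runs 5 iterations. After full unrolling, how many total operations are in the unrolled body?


Loop body operations: MUL, SUB, LOAD (3 ops per iteration)
Unrolling 5 iterations:
  Iteration 1: MUL, SUB, LOAD (3 ops)
  Iteration 2: MUL, SUB, LOAD (3 ops)
  Iteration 3: MUL, SUB, LOAD (3 ops)
  Iteration 4: MUL, SUB, LOAD (3 ops)
  Iteration 5: MUL, SUB, LOAD (3 ops)
Total: 5 iterations * 3 ops/iter = 15 operations

15


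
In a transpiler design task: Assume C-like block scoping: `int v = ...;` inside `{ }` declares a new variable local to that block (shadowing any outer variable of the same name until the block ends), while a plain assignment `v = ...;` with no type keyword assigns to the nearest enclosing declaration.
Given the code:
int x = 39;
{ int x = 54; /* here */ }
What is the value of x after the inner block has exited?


Analyzing scoping rules:
Outer scope: declares x = 39
Inner block: 'int x = 54;' declares a NEW x that shadows the outer one
When the block exits the inner x goes out of scope; the outer x was never modified -> 39
Result: 39

39


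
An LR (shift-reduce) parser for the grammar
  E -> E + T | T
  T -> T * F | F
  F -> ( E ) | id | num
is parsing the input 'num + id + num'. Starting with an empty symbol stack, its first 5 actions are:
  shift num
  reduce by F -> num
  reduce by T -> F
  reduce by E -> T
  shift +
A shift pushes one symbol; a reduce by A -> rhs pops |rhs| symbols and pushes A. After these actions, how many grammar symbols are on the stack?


Tracking the symbol stack through each action:
  Action 1: shift 'num' : push -> stack = [num] (size 1)
  Action 2: reduce by F -> num : pop 1, push F -> stack = [F] (size 1)
  Action 3: reduce by T -> F : pop 1, push T -> stack = [T] (size 1)
  Action 4: reduce by E -> T : pop 1, push E -> stack = [E] (size 1)
  Action 5: shift '+' : push -> stack = [E, +] (size 2)
Final stack size: 2

2


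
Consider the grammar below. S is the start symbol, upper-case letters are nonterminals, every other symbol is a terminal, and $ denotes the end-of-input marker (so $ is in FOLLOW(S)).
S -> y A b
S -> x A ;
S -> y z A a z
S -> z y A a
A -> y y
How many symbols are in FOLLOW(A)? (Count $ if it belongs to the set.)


S is the start symbol and does not occur in any rule body, so FOLLOW(S) = {$}.
Examining every occurrence of A in a rule body:
  S -> y A b : A is followed by terminal 'b' -> add 'b'
  S -> x A ; : A is followed by terminal ';' -> add ';'
  S -> y z A a z : A is followed by terminal 'a' -> add 'a'
  S -> z y A a : A is followed by terminal 'a' -> add 'a' (already in the set)
  A -> y y : A does not occur in the body -> contributes nothing
FOLLOW(A) = {;, a, b}
Count: 3

3


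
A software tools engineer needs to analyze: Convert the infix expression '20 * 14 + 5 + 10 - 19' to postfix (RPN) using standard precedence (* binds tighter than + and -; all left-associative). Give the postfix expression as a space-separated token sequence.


Applying the shunting-yard algorithm:
  Operand 20 -> output
  Push '*' onto operator stack -> op-stack: [*]
  Operand 14 -> output
  See '+' (prec 1); top '*' (prec 2) >= it -> pop '*' to output
  Push '+' onto operator stack -> op-stack: [+]
  Operand 5 -> output
  See '+' (prec 1); top '+' (prec 1) >= it -> pop '+' to output
  Push '+' onto operator stack -> op-stack: [+]
  Operand 10 -> output
  See '-' (prec 1); top '+' (prec 1) >= it -> pop '+' to output
  Push '-' onto operator stack -> op-stack: [-]
  Operand 19 -> output
  End of input: pop '-' to output
Postfix result: 20 14 * 5 + 10 + 19 -

20 14 * 5 + 10 + 19 -


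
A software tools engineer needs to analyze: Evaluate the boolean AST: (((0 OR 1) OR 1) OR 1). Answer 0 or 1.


Step 1: Evaluate inner node
  0 OR 1 = 1
Step 2: Evaluate next node
  1 OR 1 = 1
Step 3: Evaluate root node
  1 OR 1 = 1

1


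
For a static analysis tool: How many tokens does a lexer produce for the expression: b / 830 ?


Scanning 'b / 830'
Token 1: 'b' -> identifier
Token 2: '/' -> operator
Token 3: '830' -> integer_literal
Total tokens: 3

3


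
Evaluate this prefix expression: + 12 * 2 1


Parsing prefix expression: + 12 * 2 1
Step 1: Innermost operation '* 2 1'
  2 * 1 = 2
Step 2: Outer operation '+ 12 [2]'
  12 + 2 = 14

14


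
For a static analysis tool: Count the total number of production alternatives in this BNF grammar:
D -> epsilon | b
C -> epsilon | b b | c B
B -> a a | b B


Counting alternatives per rule:
  D: 2 alternative(s)
  C: 3 alternative(s)
  B: 2 alternative(s)
Sum: 2 + 3 + 2 = 7

7


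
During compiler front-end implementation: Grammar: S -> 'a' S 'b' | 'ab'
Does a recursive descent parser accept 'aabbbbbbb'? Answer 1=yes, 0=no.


Grammar accepts strings of the form a^n b^n (n >= 1)
Word: 'aabbbbbbb'
Counting: 2 a's and 7 b's
Check: 2 == 7? No
Mismatch: a-count != b-count
Rejected

0


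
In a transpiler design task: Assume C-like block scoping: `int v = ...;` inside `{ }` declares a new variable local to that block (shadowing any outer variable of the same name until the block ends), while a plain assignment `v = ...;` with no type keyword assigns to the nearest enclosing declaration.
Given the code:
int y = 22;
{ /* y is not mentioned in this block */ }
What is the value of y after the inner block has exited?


Analyzing scoping rules:
Outer scope: declares y = 22
Inner block: y is neither redeclared nor assigned -> unchanged
After the block -> 22
Result: 22

22


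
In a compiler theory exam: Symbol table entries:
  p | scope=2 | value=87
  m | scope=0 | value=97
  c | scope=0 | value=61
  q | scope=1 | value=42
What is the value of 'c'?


Searching symbol table for 'c':
  p | scope=2 | value=87
  m | scope=0 | value=97
  c | scope=0 | value=61 <- MATCH
  q | scope=1 | value=42
Found 'c' at scope 0 with value 61

61


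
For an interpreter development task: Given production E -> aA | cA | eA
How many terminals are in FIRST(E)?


Production: E -> aA | cA | eA
Examining each alternative for leading terminals:
  E -> aA : first terminal = 'a'
  E -> cA : first terminal = 'c'
  E -> eA : first terminal = 'e'
FIRST(E) = {a, c, e}
Count: 3

3


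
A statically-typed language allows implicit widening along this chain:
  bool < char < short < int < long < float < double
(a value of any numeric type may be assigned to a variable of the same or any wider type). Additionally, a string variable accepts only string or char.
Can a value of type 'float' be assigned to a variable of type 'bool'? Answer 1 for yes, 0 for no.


Target variable type: bool
Source value type: float
Numeric ranks: float=5, bool=0
Widening allowed iff rank(source) <= rank(target): 5 <= 0? No
Result: 0

0


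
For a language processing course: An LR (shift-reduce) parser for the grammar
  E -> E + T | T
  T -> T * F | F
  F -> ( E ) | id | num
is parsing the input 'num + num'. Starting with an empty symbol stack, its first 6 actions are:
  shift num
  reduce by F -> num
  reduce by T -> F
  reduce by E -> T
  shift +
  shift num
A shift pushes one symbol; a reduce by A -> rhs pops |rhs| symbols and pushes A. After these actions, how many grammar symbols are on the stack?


Tracking the symbol stack through each action:
  Action 1: shift 'num' : push -> stack = [num] (size 1)
  Action 2: reduce by F -> num : pop 1, push F -> stack = [F] (size 1)
  Action 3: reduce by T -> F : pop 1, push T -> stack = [T] (size 1)
  Action 4: reduce by E -> T : pop 1, push E -> stack = [E] (size 1)
  Action 5: shift '+' : push -> stack = [E, +] (size 2)
  Action 6: shift 'num' : push -> stack = [E, +, num] (size 3)
Final stack size: 3

3


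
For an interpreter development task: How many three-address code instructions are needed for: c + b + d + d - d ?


Expression: c + b + d + d - d
Generating three-address code (respecting * over +/- precedence):
  Instruction 1: t1 = c + b
  Instruction 2: t2 = t1 + d
  Instruction 3: t3 = t2 + d
  Instruction 4: t4 = t3 - d
Total instructions: 4

4


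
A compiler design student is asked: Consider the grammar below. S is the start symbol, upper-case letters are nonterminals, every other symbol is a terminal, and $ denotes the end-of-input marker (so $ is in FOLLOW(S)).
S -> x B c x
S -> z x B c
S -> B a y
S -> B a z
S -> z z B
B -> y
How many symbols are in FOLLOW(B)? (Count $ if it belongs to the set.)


S is the start symbol and does not occur in any rule body, so FOLLOW(S) = {$}.
Examining every occurrence of B in a rule body:
  S -> x B c x : B is followed by terminal 'c' -> add 'c'
  S -> z x B c : B is followed by terminal 'c' -> add 'c' (already in the set)
  S -> B a y : B is followed by terminal 'a' -> add 'a'
  S -> B a z : B is followed by terminal 'a' -> add 'a' (already in the set)
  S -> z z B : B is at the right end -> add FOLLOW(S) = {$}
  B -> y : B does not occur in the body -> contributes nothing
FOLLOW(B) = {a, c, $}
Count: 3

3


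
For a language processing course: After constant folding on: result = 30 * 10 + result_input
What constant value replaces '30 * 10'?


Identifying constant sub-expression:
  Original: result = 30 * 10 + result_input
  30 and 10 are both compile-time constants
  Evaluating: 30 * 10 = 300
  After folding: result = 300 + result_input

300


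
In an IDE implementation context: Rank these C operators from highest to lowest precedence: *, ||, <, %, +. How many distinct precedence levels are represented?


Looking up precedence for each operator:
  * -> precedence 6
  || -> precedence 1
  < -> precedence 4
  % -> precedence 6
  + -> precedence 5
Sorted highest to lowest: *, %, +, <, ||
Distinct precedence values: [6, 5, 4, 1]
Number of distinct levels: 4

4


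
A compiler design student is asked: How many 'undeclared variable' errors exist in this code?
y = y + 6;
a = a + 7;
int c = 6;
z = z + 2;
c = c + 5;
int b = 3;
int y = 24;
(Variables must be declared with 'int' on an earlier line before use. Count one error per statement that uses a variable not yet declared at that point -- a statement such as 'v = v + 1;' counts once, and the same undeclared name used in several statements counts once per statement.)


Scanning code line by line:
  Line 1: use 'y' -> ERROR (undeclared)
  Line 2: use 'a' -> ERROR (undeclared)
  Line 3: declare 'c' -> declared = ['c']
  Line 4: use 'z' -> ERROR (undeclared)
  Line 5: use 'c' -> OK (declared)
  Line 6: declare 'b' -> declared = ['b', 'c']
  Line 7: declare 'y' -> declared = ['b', 'c', 'y']
Total undeclared variable errors: 3

3


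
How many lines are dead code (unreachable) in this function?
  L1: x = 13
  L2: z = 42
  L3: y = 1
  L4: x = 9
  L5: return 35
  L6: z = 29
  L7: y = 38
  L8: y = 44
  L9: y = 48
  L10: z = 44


Analyzing control flow:
  L1: reachable (before return)
  L2: reachable (before return)
  L3: reachable (before return)
  L4: reachable (before return)
  L5: reachable (return statement)
  L6: DEAD (after return at L5)
  L7: DEAD (after return at L5)
  L8: DEAD (after return at L5)
  L9: DEAD (after return at L5)
  L10: DEAD (after return at L5)
Return at L5, total lines = 10
Dead lines: L6 through L10
Count: 5

5


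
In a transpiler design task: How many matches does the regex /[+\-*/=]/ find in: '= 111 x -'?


Pattern: /[+\-*/=]/ (operators)
Input: '= 111 x -'
Scanning for matches:
  Match 1: '='
  Match 2: '-'
Total matches: 2

2


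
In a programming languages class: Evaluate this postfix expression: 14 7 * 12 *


Processing tokens left to right:
Push 14, Push 7
Pop 14 and 7, compute 14 * 7 = 98, push 98
Push 12
Pop 98 and 12, compute 98 * 12 = 1176, push 1176
Stack result: 1176

1176


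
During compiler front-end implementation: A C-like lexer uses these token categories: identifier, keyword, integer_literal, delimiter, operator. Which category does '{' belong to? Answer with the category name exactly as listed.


Token: '{'
Checking categories:
  identifier: no
  integer_literal: no
  operator: no
  keyword: no
  delimiter: YES
Category: delimiter

delimiter


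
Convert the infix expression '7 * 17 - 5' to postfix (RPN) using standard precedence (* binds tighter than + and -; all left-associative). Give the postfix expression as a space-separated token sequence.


Applying the shunting-yard algorithm:
  Operand 7 -> output
  Push '*' onto operator stack -> op-stack: [*]
  Operand 17 -> output
  See '-' (prec 1); top '*' (prec 2) >= it -> pop '*' to output
  Push '-' onto operator stack -> op-stack: [-]
  Operand 5 -> output
  End of input: pop '-' to output
Postfix result: 7 17 * 5 -

7 17 * 5 -


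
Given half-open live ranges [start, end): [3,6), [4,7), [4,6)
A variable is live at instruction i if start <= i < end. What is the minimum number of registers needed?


Live ranges:
  Var0: [3, 6)
  Var1: [4, 7)
  Var2: [4, 6)
Sweep-line events (position, delta, active):
  pos=3 start -> active=1
  pos=4 start -> active=2
  pos=4 start -> active=3
  pos=6 end -> active=2
  pos=6 end -> active=1
  pos=7 end -> active=0
Maximum simultaneous active: 3
Minimum registers needed: 3

3


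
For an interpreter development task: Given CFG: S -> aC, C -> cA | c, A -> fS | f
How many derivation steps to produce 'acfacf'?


Grammar: S -> aC, C -> cA | c, A -> fS | f
Deriving 'acfacf':
Step 1: S -> aC => aC
Step 2: C -> cA => acA
Step 3: A -> fS => acfS
Step 4: S -> aC => acfaC
Step 5: C -> cA => acfacA
Step 6: A -> f => acfacf
Total derivation steps: 6

6


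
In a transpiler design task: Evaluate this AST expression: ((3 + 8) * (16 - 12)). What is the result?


Expression: ((3 + 8) * (16 - 12))
Evaluating step by step:
  3 + 8 = 11
  16 - 12 = 4
  11 * 4 = 44
Result: 44

44


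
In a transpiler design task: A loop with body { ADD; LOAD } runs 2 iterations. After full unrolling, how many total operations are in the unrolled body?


Loop body operations: ADD, LOAD (2 ops per iteration)
Unrolling 2 iterations:
  Iteration 1: ADD, LOAD (2 ops)
  Iteration 2: ADD, LOAD (2 ops)
Total: 2 iterations * 2 ops/iter = 4 operations

4


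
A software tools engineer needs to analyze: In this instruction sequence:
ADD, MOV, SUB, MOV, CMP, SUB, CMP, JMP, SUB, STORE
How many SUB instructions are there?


Scanning instruction sequence for SUB:
  Position 1: ADD
  Position 2: MOV
  Position 3: SUB <- MATCH
  Position 4: MOV
  Position 5: CMP
  Position 6: SUB <- MATCH
  Position 7: CMP
  Position 8: JMP
  Position 9: SUB <- MATCH
  Position 10: STORE
Matches at positions: [3, 6, 9]
Total SUB count: 3

3


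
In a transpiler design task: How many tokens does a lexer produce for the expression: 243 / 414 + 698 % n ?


Scanning '243 / 414 + 698 % n'
Token 1: '243' -> integer_literal
Token 2: '/' -> operator
Token 3: '414' -> integer_literal
Token 4: '+' -> operator
Token 5: '698' -> integer_literal
Token 6: '%' -> operator
Token 7: 'n' -> identifier
Total tokens: 7

7


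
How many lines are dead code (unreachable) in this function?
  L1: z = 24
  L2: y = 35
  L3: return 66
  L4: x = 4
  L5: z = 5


Analyzing control flow:
  L1: reachable (before return)
  L2: reachable (before return)
  L3: reachable (return statement)
  L4: DEAD (after return at L3)
  L5: DEAD (after return at L3)
Return at L3, total lines = 5
Dead lines: L4 through L5
Count: 2

2


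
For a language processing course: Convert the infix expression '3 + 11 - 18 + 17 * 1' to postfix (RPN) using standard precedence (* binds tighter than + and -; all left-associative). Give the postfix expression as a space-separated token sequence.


Applying the shunting-yard algorithm:
  Operand 3 -> output
  Push '+' onto operator stack -> op-stack: [+]
  Operand 11 -> output
  See '-' (prec 1); top '+' (prec 1) >= it -> pop '+' to output
  Push '-' onto operator stack -> op-stack: [-]
  Operand 18 -> output
  See '+' (prec 1); top '-' (prec 1) >= it -> pop '-' to output
  Push '+' onto operator stack -> op-stack: [+]
  Operand 17 -> output
  Push '*' onto operator stack -> op-stack: [+, *]
  Operand 1 -> output
  End of input: pop '*' to output
  End of input: pop '+' to output
Postfix result: 3 11 + 18 - 17 1 * +

3 11 + 18 - 17 1 * +


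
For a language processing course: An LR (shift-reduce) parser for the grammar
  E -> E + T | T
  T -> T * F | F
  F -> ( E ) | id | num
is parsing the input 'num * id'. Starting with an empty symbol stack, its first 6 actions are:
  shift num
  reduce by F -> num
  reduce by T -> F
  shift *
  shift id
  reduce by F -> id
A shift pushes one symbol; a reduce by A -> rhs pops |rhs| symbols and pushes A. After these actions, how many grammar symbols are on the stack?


Tracking the symbol stack through each action:
  Action 1: shift 'num' : push -> stack = [num] (size 1)
  Action 2: reduce by F -> num : pop 1, push F -> stack = [F] (size 1)
  Action 3: reduce by T -> F : pop 1, push T -> stack = [T] (size 1)
  Action 4: shift '*' : push -> stack = [T, *] (size 2)
  Action 5: shift 'id' : push -> stack = [T, *, id] (size 3)
  Action 6: reduce by F -> id : pop 1, push F -> stack = [T, *, F] (size 3)
Final stack size: 3

3


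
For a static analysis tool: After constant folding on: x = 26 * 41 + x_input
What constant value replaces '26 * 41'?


Identifying constant sub-expression:
  Original: x = 26 * 41 + x_input
  26 and 41 are both compile-time constants
  Evaluating: 26 * 41 = 1066
  After folding: x = 1066 + x_input

1066


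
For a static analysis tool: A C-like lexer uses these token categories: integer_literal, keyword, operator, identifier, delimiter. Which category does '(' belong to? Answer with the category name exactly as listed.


Token: '('
Checking categories:
  identifier: no
  integer_literal: no
  operator: no
  keyword: no
  delimiter: YES
Category: delimiter

delimiter


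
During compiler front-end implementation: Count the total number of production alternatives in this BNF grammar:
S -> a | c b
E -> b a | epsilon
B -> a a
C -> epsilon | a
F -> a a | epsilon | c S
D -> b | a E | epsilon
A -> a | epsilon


Counting alternatives per rule:
  S: 2 alternative(s)
  E: 2 alternative(s)
  B: 1 alternative(s)
  C: 2 alternative(s)
  F: 3 alternative(s)
  D: 3 alternative(s)
  A: 2 alternative(s)
Sum: 2 + 2 + 1 + 2 + 3 + 3 + 2 = 15

15


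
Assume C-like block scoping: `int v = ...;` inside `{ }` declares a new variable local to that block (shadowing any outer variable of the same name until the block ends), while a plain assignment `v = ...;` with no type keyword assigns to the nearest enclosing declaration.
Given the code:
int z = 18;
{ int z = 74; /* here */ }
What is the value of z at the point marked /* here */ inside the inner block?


Analyzing scoping rules:
Outer scope: declares z = 18
Inner block: 'int z = 74;' declares a NEW z that shadows the outer one
Inside the block the inner declaration is in scope -> 74
Result: 74

74


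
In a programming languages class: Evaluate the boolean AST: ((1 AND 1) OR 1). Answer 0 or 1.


Step 1: Evaluate inner node
  1 AND 1 = 1
Step 2: Evaluate root node
  1 OR 1 = 1

1


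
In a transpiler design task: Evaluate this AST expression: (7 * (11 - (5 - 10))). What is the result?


Expression: (7 * (11 - (5 - 10)))
Evaluating step by step:
  5 - 10 = -5
  11 - -5 = 16
  7 * 16 = 112
Result: 112

112


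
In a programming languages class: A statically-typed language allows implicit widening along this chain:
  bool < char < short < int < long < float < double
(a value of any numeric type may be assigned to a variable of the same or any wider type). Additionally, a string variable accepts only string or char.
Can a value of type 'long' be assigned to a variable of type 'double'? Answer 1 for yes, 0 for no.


Target variable type: double
Source value type: long
Numeric ranks: long=4, double=6
Widening allowed iff rank(source) <= rank(target): 4 <= 6? Yes
Result: 1

1


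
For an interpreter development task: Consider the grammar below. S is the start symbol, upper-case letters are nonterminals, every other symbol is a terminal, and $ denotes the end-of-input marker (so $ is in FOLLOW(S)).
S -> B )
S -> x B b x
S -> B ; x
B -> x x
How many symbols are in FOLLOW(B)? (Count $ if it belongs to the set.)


S is the start symbol and does not occur in any rule body, so FOLLOW(S) = {$}.
Examining every occurrence of B in a rule body:
  S -> B ) : B is followed by terminal ')' -> add ')'
  S -> x B b x : B is followed by terminal 'b' -> add 'b'
  S -> B ; x : B is followed by terminal ';' -> add ';'
  B -> x x : B does not occur in the body -> contributes nothing
FOLLOW(B) = {), ;, b}
Count: 3

3


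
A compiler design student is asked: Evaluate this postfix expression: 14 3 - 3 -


Processing tokens left to right:
Push 14, Push 3
Pop 14 and 3, compute 14 - 3 = 11, push 11
Push 3
Pop 11 and 3, compute 11 - 3 = 8, push 8
Stack result: 8

8


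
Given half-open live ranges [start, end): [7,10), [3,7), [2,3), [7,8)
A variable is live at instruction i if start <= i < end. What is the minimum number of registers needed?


Live ranges:
  Var0: [7, 10)
  Var1: [3, 7)
  Var2: [2, 3)
  Var3: [7, 8)
Sweep-line events (position, delta, active):
  pos=2 start -> active=1
  pos=3 end -> active=0
  pos=3 start -> active=1
  pos=7 end -> active=0
  pos=7 start -> active=1
  pos=7 start -> active=2
  pos=8 end -> active=1
  pos=10 end -> active=0
Maximum simultaneous active: 2
Minimum registers needed: 2

2
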